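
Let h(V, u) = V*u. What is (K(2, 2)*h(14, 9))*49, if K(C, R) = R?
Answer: 12348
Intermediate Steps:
(K(2, 2)*h(14, 9))*49 = (2*(14*9))*49 = (2*126)*49 = 252*49 = 12348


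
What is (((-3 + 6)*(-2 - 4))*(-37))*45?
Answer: 29970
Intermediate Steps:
(((-3 + 6)*(-2 - 4))*(-37))*45 = ((3*(-6))*(-37))*45 = -18*(-37)*45 = 666*45 = 29970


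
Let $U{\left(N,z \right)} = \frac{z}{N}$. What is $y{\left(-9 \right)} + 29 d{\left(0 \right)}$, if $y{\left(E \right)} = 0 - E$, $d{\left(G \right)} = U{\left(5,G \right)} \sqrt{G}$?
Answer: $9$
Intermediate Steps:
$d{\left(G \right)} = \frac{G^{\frac{3}{2}}}{5}$ ($d{\left(G \right)} = \frac{G}{5} \sqrt{G} = \frac{G^{\frac{3}{2}}}{5}$)
$y{\left(E \right)} = - E$
$y{\left(-9 \right)} + 29 d{\left(0 \right)} = \left(-1\right) \left(-9\right) + 29 \frac{0^{\frac{3}{2}}}{5} = 9 + 29 \cdot \frac{1}{5} \cdot 0 = 9 + 29 \cdot 0 = 9 + 0 = 9$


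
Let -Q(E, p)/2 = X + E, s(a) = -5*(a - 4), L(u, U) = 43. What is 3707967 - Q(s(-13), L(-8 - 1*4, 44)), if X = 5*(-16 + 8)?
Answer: 3708057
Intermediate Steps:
X = -40 (X = 5*(-8) = -40)
s(a) = 20 - 5*a (s(a) = -5*(-4 + a) = 20 - 5*a)
Q(E, p) = 80 - 2*E (Q(E, p) = -2*(-40 + E) = 80 - 2*E)
3707967 - Q(s(-13), L(-8 - 1*4, 44)) = 3707967 - (80 - 2*(20 - 5*(-13))) = 3707967 - (80 - 2*(20 + 65)) = 3707967 - (80 - 2*85) = 3707967 - (80 - 170) = 3707967 - 1*(-90) = 3707967 + 90 = 3708057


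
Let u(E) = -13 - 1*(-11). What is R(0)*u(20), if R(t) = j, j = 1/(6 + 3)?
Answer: -2/9 ≈ -0.22222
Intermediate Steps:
j = ⅑ (j = 1/9 = ⅑ ≈ 0.11111)
R(t) = ⅑
u(E) = -2 (u(E) = -13 + 11 = -2)
R(0)*u(20) = (⅑)*(-2) = -2/9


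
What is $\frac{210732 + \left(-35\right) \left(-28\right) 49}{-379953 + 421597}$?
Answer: $\frac{64688}{10411} \approx 6.2134$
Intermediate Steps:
$\frac{210732 + \left(-35\right) \left(-28\right) 49}{-379953 + 421597} = \frac{210732 + 980 \cdot 49}{41644} = \left(210732 + 48020\right) \frac{1}{41644} = 258752 \cdot \frac{1}{41644} = \frac{64688}{10411}$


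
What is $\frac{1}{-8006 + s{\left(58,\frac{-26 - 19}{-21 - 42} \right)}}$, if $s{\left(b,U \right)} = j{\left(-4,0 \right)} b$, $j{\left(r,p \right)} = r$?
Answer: $- \frac{1}{8238} \approx -0.00012139$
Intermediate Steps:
$s{\left(b,U \right)} = - 4 b$
$\frac{1}{-8006 + s{\left(58,\frac{-26 - 19}{-21 - 42} \right)}} = \frac{1}{-8006 - 232} = \frac{1}{-8238} = - \frac{1}{8238}$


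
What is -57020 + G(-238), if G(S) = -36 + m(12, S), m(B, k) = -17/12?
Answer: -684689/12 ≈ -57057.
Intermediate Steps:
m(B, k) = -17/12 (m(B, k) = -17*1/12 = -17/12)
G(S) = -449/12 (G(S) = -36 - 17/12 = -449/12)
-57020 + G(-238) = -57020 - 449/12 = -684689/12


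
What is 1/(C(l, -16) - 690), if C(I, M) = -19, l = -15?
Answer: -1/709 ≈ -0.0014104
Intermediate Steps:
1/(C(l, -16) - 690) = 1/(-19 - 690) = 1/(-709) = -1/709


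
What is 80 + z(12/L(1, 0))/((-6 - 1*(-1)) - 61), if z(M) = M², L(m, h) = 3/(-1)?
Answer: 2632/33 ≈ 79.758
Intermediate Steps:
L(m, h) = -3 (L(m, h) = 3*(-1) = -3)
80 + z(12/L(1, 0))/((-6 - 1*(-1)) - 61) = 80 + (12/(-3))²/((-6 - 1*(-1)) - 61) = 80 + (12*(-⅓))²/((-6 + 1) - 61) = 80 + (-4)²/(-5 - 61) = 80 + 16/(-66) = 80 - 1/66*16 = 80 - 8/33 = 2632/33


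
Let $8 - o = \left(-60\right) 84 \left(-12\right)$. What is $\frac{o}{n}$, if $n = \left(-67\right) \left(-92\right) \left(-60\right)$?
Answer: $\frac{7559}{46230} \approx 0.16351$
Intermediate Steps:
$n = -369840$ ($n = 6164 \left(-60\right) = -369840$)
$o = -60472$ ($o = 8 - \left(-60\right) 84 \left(-12\right) = 8 - \left(-5040\right) \left(-12\right) = 8 - 60480 = -60472$)
$\frac{o}{n} = - \frac{60472}{-369840} = \left(-60472\right) \left(- \frac{1}{369840}\right) = \frac{7559}{46230}$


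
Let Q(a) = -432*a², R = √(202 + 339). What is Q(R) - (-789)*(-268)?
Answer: -445164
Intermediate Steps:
R = √541 ≈ 23.259
Q(R) - (-789)*(-268) = -432*(√541)² - (-789)*(-268) = -432*541 - 1*211452 = -233712 - 211452 = -445164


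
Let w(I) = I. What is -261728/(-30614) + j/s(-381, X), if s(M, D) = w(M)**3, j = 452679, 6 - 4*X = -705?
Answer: 2410226617057/282191387229 ≈ 8.5411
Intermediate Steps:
X = 711/4 (X = 3/2 - 1/4*(-705) = 3/2 + 705/4 = 711/4 ≈ 177.75)
s(M, D) = M**3
-261728/(-30614) + j/s(-381, X) = -261728/(-30614) + 452679/((-381)**3) = -261728*(-1/30614) + 452679/(-55306341) = 130864/15307 + 452679*(-1/55306341) = 130864/15307 - 150893/18435447 = 2410226617057/282191387229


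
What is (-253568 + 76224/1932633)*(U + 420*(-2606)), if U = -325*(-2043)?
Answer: 23443357433681600/214737 ≈ 1.0917e+11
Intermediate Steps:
U = 663975
(-253568 + 76224/1932633)*(U + 420*(-2606)) = (-253568 + 76224/1932633)*(663975 + 420*(-2606)) = (-253568 + 76224*(1/1932633))*(663975 - 1094520) = (-253568 + 25408/644211)*(-430545) = -163351269440/644211*(-430545) = 23443357433681600/214737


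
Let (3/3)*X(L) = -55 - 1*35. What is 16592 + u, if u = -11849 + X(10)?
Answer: 4653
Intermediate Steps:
X(L) = -90 (X(L) = -55 - 1*35 = -55 - 35 = -90)
u = -11939 (u = -11849 - 90 = -11939)
16592 + u = 16592 - 11939 = 4653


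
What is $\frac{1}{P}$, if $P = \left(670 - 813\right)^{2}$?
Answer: $\frac{1}{20449} \approx 4.8902 \cdot 10^{-5}$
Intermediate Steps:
$P = 20449$ ($P = \left(-143\right)^{2} = 20449$)
$\frac{1}{P} = \frac{1}{20449}$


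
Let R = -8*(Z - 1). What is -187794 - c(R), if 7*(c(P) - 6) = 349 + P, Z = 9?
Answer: -1314885/7 ≈ -1.8784e+5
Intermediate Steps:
R = -64 (R = -8*(9 - 1) = -8*8 = -64)
c(P) = 391/7 + P/7 (c(P) = 6 + (349 + P)/7 = 6 + (349/7 + P/7) = 391/7 + P/7)
-187794 - c(R) = -187794 - (391/7 + (1/7)*(-64)) = -187794 - (391/7 - 64/7) = -187794 - 1*327/7 = -187794 - 327/7 = -1314885/7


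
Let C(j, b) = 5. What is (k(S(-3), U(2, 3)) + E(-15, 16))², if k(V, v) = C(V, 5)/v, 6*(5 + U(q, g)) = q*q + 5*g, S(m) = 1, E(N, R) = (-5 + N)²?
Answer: 19096900/121 ≈ 1.5783e+5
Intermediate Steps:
U(q, g) = -5 + q²/6 + 5*g/6 (U(q, g) = -5 + (q*q + 5*g)/6 = -5 + (q² + 5*g)/6 = -5 + (q²/6 + 5*g/6) = -5 + q²/6 + 5*g/6)
k(V, v) = 5/v
(k(S(-3), U(2, 3)) + E(-15, 16))² = (5/(-5 + (⅙)*2² + (⅚)*3) + (-5 - 15)²)² = (5/(-5 + (⅙)*4 + 5/2) + (-20)²)² = (5/(-5 + ⅔ + 5/2) + 400)² = (5/(-11/6) + 400)² = (5*(-6/11) + 400)² = (-30/11 + 400)² = (4370/11)² = 19096900/121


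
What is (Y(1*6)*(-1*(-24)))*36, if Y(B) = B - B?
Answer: 0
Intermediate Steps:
Y(B) = 0
(Y(1*6)*(-1*(-24)))*36 = (0*(-1*(-24)))*36 = (0*24)*36 = 0*36 = 0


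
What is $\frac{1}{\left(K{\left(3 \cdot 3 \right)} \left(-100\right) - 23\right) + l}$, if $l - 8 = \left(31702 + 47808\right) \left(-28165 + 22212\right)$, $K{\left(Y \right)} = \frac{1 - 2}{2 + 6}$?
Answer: $- \frac{2}{946646065} \approx -2.1127 \cdot 10^{-9}$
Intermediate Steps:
$K{\left(Y \right)} = - \frac{1}{8}$
$l = -473323022$ ($l = 8 + \left(31702 + 47808\right) \left(-28165 + 22212\right) = 8 + 79510 \left(-5953\right) = 8 - 473323030 = -473323022$)
$\frac{1}{\left(K{\left(3 \cdot 3 \right)} \left(-100\right) - 23\right) + l} = \frac{1}{\left(\left(- \frac{1}{8}\right) \left(-100\right) - 23\right) - 473323022} = \frac{1}{\left(\frac{25}{2} - 23\right) - 473323022} = \frac{1}{- \frac{21}{2} - 473323022} = \frac{1}{- \frac{946646065}{2}} = - \frac{2}{946646065}$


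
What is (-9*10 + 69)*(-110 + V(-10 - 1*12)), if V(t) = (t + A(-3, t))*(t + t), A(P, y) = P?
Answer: -20790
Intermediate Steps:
V(t) = 2*t*(-3 + t) (V(t) = (t - 3)*(t + t) = (-3 + t)*(2*t) = 2*t*(-3 + t))
(-9*10 + 69)*(-110 + V(-10 - 1*12)) = (-9*10 + 69)*(-110 + 2*(-10 - 1*12)*(-3 + (-10 - 1*12))) = (-90 + 69)*(-110 + 2*(-10 - 12)*(-3 + (-10 - 12))) = -21*(-110 + 2*(-22)*(-3 - 22)) = -21*(-110 + 2*(-22)*(-25)) = -21*(-110 + 1100) = -21*990 = -20790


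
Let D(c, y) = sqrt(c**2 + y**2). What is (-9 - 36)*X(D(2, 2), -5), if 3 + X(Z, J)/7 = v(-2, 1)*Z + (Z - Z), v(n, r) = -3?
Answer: 945 + 1890*sqrt(2) ≈ 3617.9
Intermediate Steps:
X(Z, J) = -21 - 21*Z (X(Z, J) = -21 + 7*(-3*Z + (Z - Z)) = -21 + 7*(-3*Z + 0) = -21 + 7*(-3*Z) = -21 - 21*Z)
(-9 - 36)*X(D(2, 2), -5) = (-9 - 36)*(-21 - 21*sqrt(2**2 + 2**2)) = -45*(-21 - 21*sqrt(4 + 4)) = -45*(-21 - 42*sqrt(2)) = 945 + 1890*sqrt(2)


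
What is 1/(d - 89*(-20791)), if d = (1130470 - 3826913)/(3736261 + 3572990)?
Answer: 7309251/13525028044706 ≈ 5.4042e-7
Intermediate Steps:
d = -2696443/7309251 ≈ -0.36891
1/(d - 89*(-20791)) = 1/(-2696443/7309251 - 89*(-20791)) = 1/(-2696443/7309251 + 1850399) = 1/(13525028044706/7309251) = 7309251/13525028044706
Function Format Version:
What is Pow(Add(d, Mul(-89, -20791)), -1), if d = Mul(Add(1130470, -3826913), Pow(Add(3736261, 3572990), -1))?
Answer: Rational(7309251, 13525028044706) ≈ 5.4042e-7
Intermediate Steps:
d = Rational(-2696443, 7309251) (d = Mul(-2696443, Pow(7309251, -1)) = Mul(-2696443, Rational(1, 7309251)) = Rational(-2696443, 7309251) ≈ -0.36891)
Pow(Add(d, Mul(-89, -20791)), -1) = Pow(Add(Rational(-2696443, 7309251), Mul(-89, -20791)), -1) = Pow(Add(Rational(-2696443, 7309251), 1850399), -1) = Pow(Rational(13525028044706, 7309251), -1) = Rational(7309251, 13525028044706)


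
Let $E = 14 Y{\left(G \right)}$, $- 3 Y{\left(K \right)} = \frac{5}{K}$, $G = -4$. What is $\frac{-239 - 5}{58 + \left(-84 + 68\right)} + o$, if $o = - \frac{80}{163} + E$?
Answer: $- \frac{3197}{6846} \approx -0.46699$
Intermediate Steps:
$Y{\left(K \right)} = - \frac{5}{3 K}$ ($Y{\left(K \right)} = - \frac{5 \frac{1}{K}}{3} = - \frac{5}{3 K}$)
$E = \frac{35}{6}$ ($E = 14 \left(- \frac{5}{3 \left(-4\right)}\right) = 14 \left(\left(- \frac{5}{3}\right) \left(- \frac{1}{4}\right)\right) = 14 \cdot \frac{5}{12} = \frac{35}{6} \approx 5.8333$)
$o = \frac{5225}{978}$ ($o = - \frac{80}{163} + \frac{35}{6} = \frac{5225}{978} \approx 5.3425$)
$\frac{-239 - 5}{58 + \left(-84 + 68\right)} + o = \frac{-239 - 5}{58 + \left(-84 + 68\right)} + \frac{5225}{978} = - \frac{244}{58 - 16} + \frac{5225}{978} = - \frac{244}{42} + \frac{5225}{978} = \left(-244\right) \frac{1}{42} + \frac{5225}{978} = - \frac{122}{21} + \frac{5225}{978} = - \frac{3197}{6846}$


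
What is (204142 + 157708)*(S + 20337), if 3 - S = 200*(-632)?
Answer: 53097869000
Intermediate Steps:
S = 126403 (S = 3 - 200*(-632) = 3 - 1*(-126400) = 3 + 126400 = 126403)
(204142 + 157708)*(S + 20337) = (204142 + 157708)*(126403 + 20337) = 361850*146740 = 53097869000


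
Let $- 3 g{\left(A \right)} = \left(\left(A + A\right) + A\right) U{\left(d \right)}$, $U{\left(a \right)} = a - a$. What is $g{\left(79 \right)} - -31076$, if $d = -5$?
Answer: $31076$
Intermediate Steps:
$U{\left(a \right)} = 0$
$g{\left(A \right)} = 0$ ($g{\left(A \right)} = - \frac{\left(\left(A + A\right) + A\right) 0}{3} = - \frac{\left(2 A + A\right) 0}{3} = - \frac{3 A 0}{3} = \left(- \frac{1}{3}\right) 0 = 0$)
$g{\left(79 \right)} - -31076 = 0 - -31076 = 0 + 31076 = 31076$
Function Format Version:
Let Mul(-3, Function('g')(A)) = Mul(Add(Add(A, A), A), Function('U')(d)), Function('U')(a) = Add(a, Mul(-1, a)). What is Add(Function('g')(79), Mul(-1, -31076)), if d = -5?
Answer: 31076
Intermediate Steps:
Function('U')(a) = 0
Function('g')(A) = 0 (Function('g')(A) = Mul(Rational(-1, 3), Mul(Add(Add(A, A), A), 0)) = Mul(Rational(-1, 3), Mul(Add(Mul(2, A), A), 0)) = Mul(Rational(-1, 3), Mul(Mul(3, A), 0)) = Mul(Rational(-1, 3), 0) = 0)
Add(Function('g')(79), Mul(-1, -31076)) = Add(0, Mul(-1, -31076)) = Add(0, 31076) = 31076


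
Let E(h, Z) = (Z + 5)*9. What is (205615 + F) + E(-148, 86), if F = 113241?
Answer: 319675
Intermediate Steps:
E(h, Z) = 45 + 9*Z (E(h, Z) = (5 + Z)*9 = 45 + 9*Z)
(205615 + F) + E(-148, 86) = (205615 + 113241) + (45 + 9*86) = 318856 + (45 + 774) = 318856 + 819 = 319675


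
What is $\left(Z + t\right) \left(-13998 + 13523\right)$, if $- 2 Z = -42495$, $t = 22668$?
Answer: $- \frac{41719725}{2} \approx -2.086 \cdot 10^{7}$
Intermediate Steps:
$Z = \frac{42495}{2}$ ($Z = \left(- \frac{1}{2}\right) \left(-42495\right) = \frac{42495}{2} \approx 21248.0$)
$\left(Z + t\right) \left(-13998 + 13523\right) = \left(\frac{42495}{2} + 22668\right) \left(-13998 + 13523\right) = \frac{87831}{2} \left(-475\right) = - \frac{41719725}{2}$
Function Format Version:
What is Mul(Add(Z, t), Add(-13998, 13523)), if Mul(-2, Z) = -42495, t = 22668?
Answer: Rational(-41719725, 2) ≈ -2.0860e+7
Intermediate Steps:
Z = Rational(42495, 2) (Z = Mul(Rational(-1, 2), -42495) = Rational(42495, 2) ≈ 21248.)
Mul(Add(Z, t), Add(-13998, 13523)) = Mul(Add(Rational(42495, 2), 22668), Add(-13998, 13523)) = Mul(Rational(87831, 2), -475) = Rational(-41719725, 2)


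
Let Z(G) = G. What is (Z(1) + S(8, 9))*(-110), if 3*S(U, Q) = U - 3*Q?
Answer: 1760/3 ≈ 586.67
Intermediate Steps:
S(U, Q) = -Q + U/3 (S(U, Q) = (U - 3*Q)/3 = -Q + U/3)
(Z(1) + S(8, 9))*(-110) = (1 + (-1*9 + (⅓)*8))*(-110) = (1 + (-9 + 8/3))*(-110) = (1 - 19/3)*(-110) = -16/3*(-110) = 1760/3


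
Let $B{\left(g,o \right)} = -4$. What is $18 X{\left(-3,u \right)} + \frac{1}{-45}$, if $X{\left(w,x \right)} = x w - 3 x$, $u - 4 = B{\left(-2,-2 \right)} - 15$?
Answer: $\frac{72899}{45} \approx 1620.0$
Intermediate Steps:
$u = -15$ ($u = 4 - 19 = -15$)
$X{\left(w,x \right)} = - 3 x + w x$ ($X{\left(w,x \right)} = w x - 3 x = - 3 x + w x$)
$18 X{\left(-3,u \right)} + \frac{1}{-45} = 18 \left(- 15 \left(-3 - 3\right)\right) + \frac{1}{-45} = 18 \left(\left(-15\right) \left(-6\right)\right) - \frac{1}{45} = 18 \cdot 90 - \frac{1}{45} = 1620 - \frac{1}{45} = \frac{72899}{45}$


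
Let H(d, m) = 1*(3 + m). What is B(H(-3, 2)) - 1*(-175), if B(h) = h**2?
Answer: 200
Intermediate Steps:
H(d, m) = 3 + m
B(H(-3, 2)) - 1*(-175) = (3 + 2)**2 - 1*(-175) = 5**2 + 175 = 25 + 175 = 200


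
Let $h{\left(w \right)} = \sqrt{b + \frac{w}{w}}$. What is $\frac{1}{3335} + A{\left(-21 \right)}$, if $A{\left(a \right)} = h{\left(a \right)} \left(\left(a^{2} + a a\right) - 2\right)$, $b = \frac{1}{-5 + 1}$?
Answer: $\frac{1}{3335} + 440 \sqrt{3} \approx 762.1$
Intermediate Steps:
$b = - \frac{1}{4}$ ($b = \frac{1}{-4} = - \frac{1}{4} \approx -0.25$)
$h{\left(w \right)} = \frac{\sqrt{3}}{2}$ ($h{\left(w \right)} = \sqrt{- \frac{1}{4} + \frac{w}{w}} = \sqrt{- \frac{1}{4} + 1} = \sqrt{\frac{3}{4}} = \frac{\sqrt{3}}{2}$)
$A{\left(a \right)} = \frac{\sqrt{3} \left(-2 + 2 a^{2}\right)}{2}$ ($A{\left(a \right)} = \frac{\sqrt{3}}{2} \left(\left(a^{2} + a a\right) - 2\right) = \frac{\sqrt{3}}{2} \left(\left(a^{2} + a^{2}\right) - 2\right) = \frac{\sqrt{3}}{2} \left(2 a^{2} - 2\right) = \frac{\sqrt{3}}{2} \left(-2 + 2 a^{2}\right) = \frac{\sqrt{3} \left(-2 + 2 a^{2}\right)}{2}$)
$\frac{1}{3335} + A{\left(-21 \right)} = \frac{1}{3335} + \sqrt{3} \left(-1 + \left(-21\right)^{2}\right) = \frac{1}{3335} + \sqrt{3} \left(-1 + 441\right) = \frac{1}{3335} + \sqrt{3} \cdot 440 = \frac{1}{3335} + 440 \sqrt{3}$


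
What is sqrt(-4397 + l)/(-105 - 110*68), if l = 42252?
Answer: -sqrt(37855)/7585 ≈ -0.025651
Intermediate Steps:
sqrt(-4397 + l)/(-105 - 110*68) = sqrt(-4397 + 42252)/(-105 - 110*68) = sqrt(37855)/(-105 - 7480) = sqrt(37855)/(-7585) = sqrt(37855)*(-1/7585) = -sqrt(37855)/7585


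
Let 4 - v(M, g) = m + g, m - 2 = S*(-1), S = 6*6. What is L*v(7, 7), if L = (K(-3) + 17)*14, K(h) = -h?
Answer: 8680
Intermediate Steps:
S = 36
m = -34 (m = 2 + 36*(-1) = 2 - 36 = -34)
L = 280 (L = (-1*(-3) + 17)*14 = (3 + 17)*14 = 20*14 = 280)
v(M, g) = 38 - g (v(M, g) = 4 - (-34 + g) = 4 + (34 - g) = 38 - g)
L*v(7, 7) = 280*(38 - 1*7) = 280*(38 - 7) = 280*31 = 8680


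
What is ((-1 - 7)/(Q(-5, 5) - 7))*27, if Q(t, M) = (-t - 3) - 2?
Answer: 216/7 ≈ 30.857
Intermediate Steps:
Q(t, M) = -5 - t (Q(t, M) = (-3 - t) - 2 = -5 - t)
((-1 - 7)/(Q(-5, 5) - 7))*27 = ((-1 - 7)/((-5 - 1*(-5)) - 7))*27 = -8/((-5 + 5) - 7)*27 = -8/(0 - 7)*27 = -8/(-7)*27 = -8*(-1/7)*27 = (8/7)*27 = 216/7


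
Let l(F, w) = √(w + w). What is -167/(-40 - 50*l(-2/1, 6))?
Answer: -167/710 + 167*√3/284 ≈ 0.78328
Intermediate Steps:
l(F, w) = √2*√w (l(F, w) = √(2*w) = √2*√w)
-167/(-40 - 50*l(-2/1, 6)) = -167/(-40 - 50*√2*√6) = -167/(-40 - 100*√3)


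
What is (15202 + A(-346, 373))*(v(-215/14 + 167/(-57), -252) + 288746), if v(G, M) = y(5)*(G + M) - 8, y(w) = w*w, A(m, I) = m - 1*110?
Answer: 1659077613727/399 ≈ 4.1581e+9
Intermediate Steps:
A(m, I) = -110 + m (A(m, I) = m - 110 = -110 + m)
y(w) = w²
v(G, M) = -8 + 25*G + 25*M (v(G, M) = 5²*(G + M) - 8 = 25*(G + M) - 8 = (25*G + 25*M) - 8 = -8 + 25*G + 25*M)
(15202 + A(-346, 373))*(v(-215/14 + 167/(-57), -252) + 288746) = (15202 + (-110 - 346))*((-8 + 25*(-215/14 + 167/(-57)) + 25*(-252)) + 288746) = (15202 - 456)*((-8 + 25*(-215*1/14 + 167*(-1/57)) - 6300) + 288746) = 14746*((-8 + 25*(-215/14 - 167/57) - 6300) + 288746) = 14746*((-8 + 25*(-14593/798) - 6300) + 288746) = 14746*((-8 - 364825/798 - 6300) + 288746) = 14746*(-5398609/798 + 288746) = 14746*(225020699/798) = 1659077613727/399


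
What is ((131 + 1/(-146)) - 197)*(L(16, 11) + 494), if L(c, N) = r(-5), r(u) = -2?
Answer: -2370702/73 ≈ -32475.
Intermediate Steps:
L(c, N) = -2
((131 + 1/(-146)) - 197)*(L(16, 11) + 494) = ((131 + 1/(-146)) - 197)*(-2 + 494) = ((131 - 1/146) - 197)*492 = (19125/146 - 197)*492 = -9637/146*492 = -2370702/73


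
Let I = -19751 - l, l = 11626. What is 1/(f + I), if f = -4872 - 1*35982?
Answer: -1/72231 ≈ -1.3844e-5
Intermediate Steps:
I = -31377 (I = -19751 - 1*11626 = -19751 - 11626 = -31377)
f = -40854 (f = -4872 - 35982 = -40854)
1/(f + I) = 1/(-40854 - 31377) = 1/(-72231) = -1/72231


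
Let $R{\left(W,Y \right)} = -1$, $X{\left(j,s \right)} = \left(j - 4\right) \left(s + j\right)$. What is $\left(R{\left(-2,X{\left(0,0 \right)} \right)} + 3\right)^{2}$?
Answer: $4$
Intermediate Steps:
$X{\left(j,s \right)} = \left(-4 + j\right) \left(j + s\right)$
$\left(R{\left(-2,X{\left(0,0 \right)} \right)} + 3\right)^{2} = \left(-1 + 3\right)^{2} = 2^{2} = 4$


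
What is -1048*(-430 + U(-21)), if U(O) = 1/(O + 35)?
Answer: 3153956/7 ≈ 4.5057e+5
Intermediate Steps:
U(O) = 1/(35 + O)
-1048*(-430 + U(-21)) = -1048*(-430 + 1/(35 - 21)) = -1048*(-430 + 1/14) = -1048*(-6019/14) = 3153956/7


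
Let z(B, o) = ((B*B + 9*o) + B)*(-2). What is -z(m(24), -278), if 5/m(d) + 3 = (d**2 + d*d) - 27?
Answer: -3149722133/629442 ≈ -5004.0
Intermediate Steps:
m(d) = 5/(-30 + 2*d**2) (m(d) = 5/(-3 + ((d**2 + d*d) - 27)) = 5/(-3 + ((d**2 + d**2) - 27)) = 5/(-3 + (2*d**2 - 27)) = 5/(-3 + (-27 + 2*d**2)) = 5/(-30 + 2*d**2))
z(B, o) = -18*o - 2*B - 2*B**2 (z(B, o) = ((B**2 + 9*o) + B)*(-2) = (B + B**2 + 9*o)*(-2) = -18*o - 2*B - 2*B**2)
-z(m(24), -278) = -(-18*(-278) - 5/(-15 + 24**2) - 2*25/(4*(-15 + 24**2)**2)) = -(5004 - 5/(-15 + 576) - 2*25/(4*(-15 + 576)**2)) = -(5004 - 5/561 - 2*((5/2)/561)**2) = -(5004 - 5/561 - 2*((5/2)*(1/561))**2) = -(5004 - 2*5/1122 - 2*(5/1122)**2) = -(5004 - 5/561 - 2*25/1258884) = -(5004 - 5/561 - 25/629442) = -1*3149722133/629442 = -3149722133/629442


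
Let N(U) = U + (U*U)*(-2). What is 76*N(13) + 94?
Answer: -24606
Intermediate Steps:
N(U) = U - 2*U² (N(U) = U + U²*(-2) = U - 2*U²)
76*N(13) + 94 = 76*(13*(1 - 2*13)) + 94 = 76*(13*(1 - 26)) + 94 = 76*(13*(-25)) + 94 = 76*(-325) + 94 = -24700 + 94 = -24606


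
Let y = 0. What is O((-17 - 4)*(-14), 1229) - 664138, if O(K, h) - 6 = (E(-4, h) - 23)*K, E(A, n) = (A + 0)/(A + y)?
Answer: -670600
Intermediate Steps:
E(A, n) = 1 (E(A, n) = (A + 0)/(A + 0) = A/A = 1)
O(K, h) = 6 - 22*K (O(K, h) = 6 + (1 - 23)*K = 6 - 22*K)
O((-17 - 4)*(-14), 1229) - 664138 = (6 - 22*(-17 - 4)*(-14)) - 664138 = (6 - (-462)*(-14)) - 664138 = (6 - 22*294) - 664138 = (6 - 6468) - 664138 = -6462 - 664138 = -670600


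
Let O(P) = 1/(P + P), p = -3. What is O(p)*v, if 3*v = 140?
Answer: -70/9 ≈ -7.7778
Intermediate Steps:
v = 140/3 (v = (1/3)*140 = 140/3 ≈ 46.667)
O(P) = 1/(2*P)
O(p)*v = ((1/2)/(-3))*(140/3) = ((1/2)*(-1/3))*(140/3) = -1/6*140/3 = -70/9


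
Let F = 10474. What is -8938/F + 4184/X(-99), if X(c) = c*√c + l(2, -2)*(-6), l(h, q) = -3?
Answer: -438145027/564794739 + 46024*I*√11/35949 ≈ -0.77576 + 4.2461*I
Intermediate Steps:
X(c) = 18 + c^(3/2) (X(c) = c*√c - 3*(-6) = c^(3/2) + 18 = 18 + c^(3/2))
-8938/F + 4184/X(-99) = -8938/10474 + 4184/(18 + (-99)^(3/2)) = -8938*1/10474 + 4184/(18 - 297*I*√11) = -4469/5237 + 4184/(18 - 297*I*√11)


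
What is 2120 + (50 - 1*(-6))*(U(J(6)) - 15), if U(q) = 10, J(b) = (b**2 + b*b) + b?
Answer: 1840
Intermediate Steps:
J(b) = b + 2*b**2 (J(b) = (b**2 + b**2) + b = 2*b**2 + b = b + 2*b**2)
2120 + (50 - 1*(-6))*(U(J(6)) - 15) = 2120 + (50 - 1*(-6))*(10 - 15) = 2120 + (50 + 6)*(-5) = 2120 + 56*(-5) = 2120 - 280 = 1840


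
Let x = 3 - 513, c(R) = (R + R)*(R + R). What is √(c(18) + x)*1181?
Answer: 1181*√786 ≈ 33110.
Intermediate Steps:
c(R) = 4*R² (c(R) = (2*R)*(2*R) = 4*R²)
x = -510
√(c(18) + x)*1181 = √(4*18² - 510)*1181 = √(4*324 - 510)*1181 = √(1296 - 510)*1181 = √786*1181 = 1181*√786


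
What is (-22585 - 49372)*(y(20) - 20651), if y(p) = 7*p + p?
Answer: 1474470887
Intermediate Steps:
y(p) = 8*p
(-22585 - 49372)*(y(20) - 20651) = (-22585 - 49372)*(8*20 - 20651) = -71957*(160 - 20651) = -71957*(-20491) = 1474470887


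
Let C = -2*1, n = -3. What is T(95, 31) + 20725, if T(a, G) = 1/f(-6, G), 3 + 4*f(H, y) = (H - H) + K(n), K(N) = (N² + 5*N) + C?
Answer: 227971/11 ≈ 20725.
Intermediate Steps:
C = -2
K(N) = -2 + N² + 5*N (K(N) = (N² + 5*N) - 2 = -2 + N² + 5*N)
f(H, y) = -11/4 (f(H, y) = -¾ + ((H - H) + (-2 + (-3)² + 5*(-3)))/4 = -¾ + (0 + (-2 + 9 - 15))/4 = -¾ + (0 - 8)/4 = -¾ + (¼)*(-8) = -¾ - 2 = -11/4)
T(a, G) = -4/11 (T(a, G) = 1/(-11/4) = -4/11)
T(95, 31) + 20725 = -4/11 + 20725 = 227971/11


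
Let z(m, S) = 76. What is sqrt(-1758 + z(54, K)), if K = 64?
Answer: 29*I*sqrt(2) ≈ 41.012*I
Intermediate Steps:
sqrt(-1758 + z(54, K)) = sqrt(-1758 + 76) = sqrt(-1682) = 29*I*sqrt(2)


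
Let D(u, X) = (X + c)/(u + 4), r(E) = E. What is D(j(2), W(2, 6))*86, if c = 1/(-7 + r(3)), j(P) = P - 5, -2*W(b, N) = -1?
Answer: 43/2 ≈ 21.500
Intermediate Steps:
W(b, N) = 1/2 (W(b, N) = -1/2*(-1) = 1/2)
j(P) = -5 + P
c = -1/4 (c = 1/(-7 + 3) = 1/(-4) = -1/4 ≈ -0.25000)
D(u, X) = (-1/4 + X)/(4 + u) (D(u, X) = (X - 1/4)/(u + 4) = (-1/4 + X)/(4 + u))
D(j(2), W(2, 6))*86 = ((-1/4 + 1/2)/(4 + (-5 + 2)))*86 = ((1/4)/(4 - 3))*86 = ((1/4)/1)*86 = (1*(1/4))*86 = (1/4)*86 = 43/2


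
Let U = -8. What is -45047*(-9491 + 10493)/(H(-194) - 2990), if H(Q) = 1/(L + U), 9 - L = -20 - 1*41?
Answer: 932833276/61793 ≈ 15096.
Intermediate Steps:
L = 70 (L = 9 - (-20 - 1*41) = 9 - (-20 - 41) = 9 - 1*(-61) = 9 + 61 = 70)
H(Q) = 1/62 (H(Q) = 1/(70 - 8) = 1/62)
-45047*(-9491 + 10493)/(H(-194) - 2990) = -45047*(-9491 + 10493)/(1/62 - 2990) = -45047/((-185379/62/1002)) = -45047/((-185379/62*1/1002)) = -45047/(-61793/20708) = -45047*(-20708/61793) = 932833276/61793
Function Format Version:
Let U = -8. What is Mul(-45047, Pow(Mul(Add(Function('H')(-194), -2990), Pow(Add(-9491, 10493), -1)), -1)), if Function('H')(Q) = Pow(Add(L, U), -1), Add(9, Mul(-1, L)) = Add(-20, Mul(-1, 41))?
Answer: Rational(932833276, 61793) ≈ 15096.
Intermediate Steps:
L = 70 (L = Add(9, Mul(-1, Add(-20, Mul(-1, 41)))) = Add(9, Mul(-1, Add(-20, -41))) = Add(9, Mul(-1, -61)) = Add(9, 61) = 70)
Function('H')(Q) = Rational(1, 62) (Function('H')(Q) = Pow(Add(70, -8), -1) = Pow(62, -1) = Rational(1, 62))
Mul(-45047, Pow(Mul(Add(Function('H')(-194), -2990), Pow(Add(-9491, 10493), -1)), -1)) = Mul(-45047, Pow(Mul(Add(Rational(1, 62), -2990), Pow(Add(-9491, 10493), -1)), -1)) = Mul(-45047, Pow(Mul(Rational(-185379, 62), Pow(1002, -1)), -1)) = Mul(-45047, Pow(Mul(Rational(-185379, 62), Rational(1, 1002)), -1)) = Mul(-45047, Pow(Rational(-61793, 20708), -1)) = Mul(-45047, Rational(-20708, 61793)) = Rational(932833276, 61793)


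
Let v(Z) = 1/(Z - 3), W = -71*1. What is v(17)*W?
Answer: -71/14 ≈ -5.0714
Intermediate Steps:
W = -71
v(Z) = 1/(-3 + Z)
v(17)*W = -71/(-3 + 17) = -71/14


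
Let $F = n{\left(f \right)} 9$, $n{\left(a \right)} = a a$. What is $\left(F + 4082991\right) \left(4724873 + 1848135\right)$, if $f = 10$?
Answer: $26843448214128$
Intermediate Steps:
$n{\left(a \right)} = a^{2}$
$F = 900$ ($F = 10^{2} \cdot 9 = 100 \cdot 9 = 900$)
$\left(F + 4082991\right) \left(4724873 + 1848135\right) = \left(900 + 4082991\right) \left(4724873 + 1848135\right) = 4083891 \cdot 6573008 = 26843448214128$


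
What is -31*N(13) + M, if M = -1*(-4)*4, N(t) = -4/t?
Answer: 332/13 ≈ 25.538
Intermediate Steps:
M = 16 (M = 4*4 = 16)
-31*N(13) + M = -(-124)/13 + 16 = -31*(-4/13) + 16 = 124/13 + 16 = 332/13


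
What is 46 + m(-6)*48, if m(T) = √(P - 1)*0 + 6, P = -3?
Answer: 334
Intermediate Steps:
m(T) = 6 (m(T) = √(-3 - 1)*0 + 6 = √(-4)*0 + 6 = (2*I)*0 + 6 = 0 + 6 = 6)
46 + m(-6)*48 = 46 + 6*48 = 46 + 288 = 334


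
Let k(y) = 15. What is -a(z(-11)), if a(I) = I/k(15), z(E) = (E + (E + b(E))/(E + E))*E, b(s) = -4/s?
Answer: -509/66 ≈ -7.7121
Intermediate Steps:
z(E) = E*(E + (E - 4/E)/(2*E)) (z(E) = (E + (E - 4/E)/(E + E))*E = (E + (E - 4/E)/((2*E)))*E = (E + (E - 4/E)*(1/(2*E)))*E = (E + (E - 4/E)/(2*E))*E = E*(E + (E - 4/E)/(2*E)))
a(I) = I/15
-a(z(-11)) = -((-11)² + (½)*(-11) - 2/(-11))/15 = -(121 - 11/2 - 2*(-1/11))/15 = -(121 - 11/2 + 2/11)/15 = -2545/(15*22) = -1*509/66 = -509/66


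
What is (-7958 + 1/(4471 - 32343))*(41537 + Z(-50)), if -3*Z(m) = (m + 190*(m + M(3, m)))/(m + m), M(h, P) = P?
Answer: -18398090606019/55744 ≈ -3.3005e+8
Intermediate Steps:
Z(m) = -127/2 (Z(m) = -(m + 190*(m + m))/(3*(m + m)) = -(m + 190*(2*m))/(3*(2*m)) = -(m + 380*m)*1/(2*m)/3 = -381*m*1/(2*m)/3 = -⅓*381/2 = -127/2)
(-7958 + 1/(4471 - 32343))*(41537 + Z(-50)) = (-7958 + 1/(4471 - 32343))*(41537 - 127/2) = (-7958 + 1/(-27872))*(82947/2) = (-7958 - 1/27872)*(82947/2) = -221805377/27872*82947/2 = -18398090606019/55744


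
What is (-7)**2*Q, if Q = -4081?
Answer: -199969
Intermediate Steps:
(-7)**2*Q = (-7)**2*(-4081) = 49*(-4081) = -199969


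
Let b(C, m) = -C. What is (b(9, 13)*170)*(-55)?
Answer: 84150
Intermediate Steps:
(b(9, 13)*170)*(-55) = (-1*9*170)*(-55) = -9*170*(-55) = -1530*(-55) = 84150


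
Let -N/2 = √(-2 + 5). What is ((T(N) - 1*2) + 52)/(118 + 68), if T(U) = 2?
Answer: 26/93 ≈ 0.27957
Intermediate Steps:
N = -2*√3 (N = -2*√(-2 + 5) = -2*√3 ≈ -3.4641)
((T(N) - 1*2) + 52)/(118 + 68) = ((2 - 1*2) + 52)/(118 + 68) = ((2 - 2) + 52)/186 = (0 + 52)/186 = (1/186)*52 = 26/93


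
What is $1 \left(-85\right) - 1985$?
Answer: $-2070$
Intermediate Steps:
$1 \left(-85\right) - 1985 = -85 - 1985 = -2070$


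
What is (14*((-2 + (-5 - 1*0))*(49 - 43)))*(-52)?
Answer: 30576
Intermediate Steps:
(14*((-2 + (-5 - 1*0))*(49 - 43)))*(-52) = (14*((-2 + (-5 + 0))*6))*(-52) = (14*((-2 - 5)*6))*(-52) = (14*(-7*6))*(-52) = (14*(-42))*(-52) = -588*(-52) = 30576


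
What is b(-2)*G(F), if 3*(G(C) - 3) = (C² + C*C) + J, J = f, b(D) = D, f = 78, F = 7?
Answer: -370/3 ≈ -123.33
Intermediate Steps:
J = 78
G(C) = 29 + 2*C²/3 (G(C) = 3 + ((C² + C*C) + 78)/3 = 3 + ((C² + C²) + 78)/3 = 3 + (2*C² + 78)/3 = 3 + (78 + 2*C²)/3 = 3 + (26 + 2*C²/3) = 29 + 2*C²/3)
b(-2)*G(F) = -2*(29 + (⅔)*7²) = -2*(29 + (⅔)*49) = -2*(29 + 98/3) = -2*185/3 = -370/3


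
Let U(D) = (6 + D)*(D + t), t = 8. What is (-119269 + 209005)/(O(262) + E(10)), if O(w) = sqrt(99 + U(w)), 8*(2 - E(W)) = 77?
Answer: 43791168/4633655 + 17229312*sqrt(8051)/4633655 ≈ 343.08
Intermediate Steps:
E(W) = -61/8 (E(W) = 2 - 1/8*77 = 2 - 77/8 = -61/8)
U(D) = (6 + D)*(8 + D) (U(D) = (6 + D)*(D + 8) = (6 + D)*(8 + D))
O(w) = sqrt(147 + w**2 + 14*w) (O(w) = sqrt(99 + (48 + w**2 + 14*w)) = sqrt(147 + w**2 + 14*w))
(-119269 + 209005)/(O(262) + E(10)) = (-119269 + 209005)/(sqrt(147 + 262**2 + 14*262) - 61/8) = 89736/(sqrt(147 + 68644 + 3668) - 61/8) = 89736/(sqrt(72459) - 61/8) = 89736/(3*sqrt(8051) - 61/8) = 89736/(-61/8 + 3*sqrt(8051))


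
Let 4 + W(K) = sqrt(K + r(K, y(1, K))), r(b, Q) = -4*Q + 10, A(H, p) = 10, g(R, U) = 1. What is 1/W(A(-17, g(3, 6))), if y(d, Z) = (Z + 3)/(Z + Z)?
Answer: 20/7 + sqrt(435)/7 ≈ 5.8367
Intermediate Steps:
y(d, Z) = (3 + Z)/(2*Z) (y(d, Z) = (3 + Z)/((2*Z)) = (3 + Z)*(1/(2*Z)) = (3 + Z)/(2*Z))
r(b, Q) = 10 - 4*Q
W(K) = -4 + sqrt(10 + K - 2*(3 + K)/K) (W(K) = -4 + sqrt(K + (10 - 2*(3 + K)/K)) = -4 + sqrt(10 + K - 2*(3 + K)/K))
1/W(A(-17, g(3, 6))) = 1/(-4 + sqrt(8 + 10 - 6/10)) = 1/(-4 + sqrt(8 + 10 - 6*1/10)) = 1/(-4 + sqrt(8 + 10 - 3/5)) = 1/(-4 + sqrt(87/5)) = 1/(-4 + sqrt(435)/5)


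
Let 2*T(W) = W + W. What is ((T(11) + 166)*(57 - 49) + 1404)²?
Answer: 7952400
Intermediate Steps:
T(W) = W (T(W) = (W + W)/2 = (2*W)/2 = W)
((T(11) + 166)*(57 - 49) + 1404)² = ((11 + 166)*(57 - 49) + 1404)² = (177*8 + 1404)² = (1416 + 1404)² = 2820² = 7952400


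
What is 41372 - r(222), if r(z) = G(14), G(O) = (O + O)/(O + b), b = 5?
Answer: 786040/19 ≈ 41371.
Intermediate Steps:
G(O) = 2*O/(5 + O) (G(O) = (O + O)/(O + 5) = (2*O)/(5 + O) = 2*O/(5 + O))
r(z) = 28/19 (r(z) = 2*14/(5 + 14) = 2*14/19 = 2*14*(1/19) = 28/19)
41372 - r(222) = 41372 - 1*28/19 = 41372 - 28/19 = 786040/19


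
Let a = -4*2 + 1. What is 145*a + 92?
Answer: -923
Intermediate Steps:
a = -7 (a = -8 + 1 = -7)
145*a + 92 = 145*(-7) + 92 = -1015 + 92 = -923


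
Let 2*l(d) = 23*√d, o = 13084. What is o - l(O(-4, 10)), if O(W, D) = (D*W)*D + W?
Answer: 13084 - 23*I*√101 ≈ 13084.0 - 231.15*I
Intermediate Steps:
O(W, D) = W + W*D² (O(W, D) = W*D² + W = W + W*D²)
l(d) = 23*√d/2 (l(d) = (23*√d)/2 = 23*√d/2)
o - l(O(-4, 10)) = 13084 - 23*√(-4*(1 + 10²))/2 = 13084 - 23*√(-4*(1 + 100))/2 = 13084 - 23*√(-4*101)/2 = 13084 - 23*√(-404)/2 = 13084 - 23*2*I*√101/2 = 13084 - 23*I*√101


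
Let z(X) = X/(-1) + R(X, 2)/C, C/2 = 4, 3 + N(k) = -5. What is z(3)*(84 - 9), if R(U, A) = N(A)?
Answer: -300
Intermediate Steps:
N(k) = -8 (N(k) = -3 - 5 = -8)
C = 8 (C = 2*4 = 8)
R(U, A) = -8
z(X) = -1 - X (z(X) = X/(-1) - 8/8 = X*(-1) - 8*⅛ = -X - 1 = -1 - X)
z(3)*(84 - 9) = (-1 - 1*3)*(84 - 9) = (-1 - 3)*75 = -4*75 = -300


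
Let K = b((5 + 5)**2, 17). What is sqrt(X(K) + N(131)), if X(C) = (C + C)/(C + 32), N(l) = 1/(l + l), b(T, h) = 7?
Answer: sqrt(37878126)/10218 ≈ 0.60232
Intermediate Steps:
N(l) = 1/(2*l)
K = 7
X(C) = 2*C/(32 + C) (X(C) = (2*C)/(32 + C) = 2*C/(32 + C))
sqrt(X(K) + N(131)) = sqrt(2*7/(32 + 7) + (1/2)/131) = sqrt(2*7/39 + (1/2)*(1/131)) = sqrt(2*7*(1/39) + 1/262) = sqrt(14/39 + 1/262) = sqrt(3707/10218) = sqrt(37878126)/10218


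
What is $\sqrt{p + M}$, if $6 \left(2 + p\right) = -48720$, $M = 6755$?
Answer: $i \sqrt{1367} \approx 36.973 i$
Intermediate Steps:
$p = -8122$ ($p = -2 + \frac{1}{6} \left(-48720\right) = -2 - 8120 = -8122$)
$\sqrt{p + M} = \sqrt{-8122 + 6755} = \sqrt{-1367} = i \sqrt{1367}$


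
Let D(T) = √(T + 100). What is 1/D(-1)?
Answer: √11/33 ≈ 0.10050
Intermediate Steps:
D(T) = √(100 + T)
1/D(-1) = 1/(√(100 - 1)) = 1/(√99) = 1/(3*√11) = √11/33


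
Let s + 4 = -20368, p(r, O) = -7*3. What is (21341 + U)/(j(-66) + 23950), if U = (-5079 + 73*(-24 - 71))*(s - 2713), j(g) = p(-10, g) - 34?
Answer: 277364531/23895 ≈ 11608.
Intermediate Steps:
p(r, O) = -21
j(g) = -55 (j(g) = -21 - 34 = -55)
s = -20372 (s = -4 - 20368 = -20372)
U = 277343190 (U = (-5079 + 73*(-24 - 71))*(-20372 - 2713) = (-5079 + 73*(-95))*(-23085) = (-5079 - 6935)*(-23085) = -12014*(-23085) = 277343190)
(21341 + U)/(j(-66) + 23950) = (21341 + 277343190)/(-55 + 23950) = 277364531/23895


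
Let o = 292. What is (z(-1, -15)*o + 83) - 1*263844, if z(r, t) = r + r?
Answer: -264345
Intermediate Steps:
z(r, t) = 2*r
(z(-1, -15)*o + 83) - 1*263844 = ((2*(-1))*292 + 83) - 1*263844 = (-2*292 + 83) - 263844 = (-584 + 83) - 263844 = -501 - 263844 = -264345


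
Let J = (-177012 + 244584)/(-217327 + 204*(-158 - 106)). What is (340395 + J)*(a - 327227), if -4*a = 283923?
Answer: -147033066386227503/1084732 ≈ -1.3555e+11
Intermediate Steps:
a = -283923/4 (a = -¼*283923 = -283923/4 ≈ -70981.)
J = -67572/271183 (J = 67572/(-217327 + 204*(-264)) = 67572/(-217327 - 53856) = 67572/(-271183) = 67572*(-1/271183) = -67572/271183 ≈ -0.24917)
(340395 + J)*(a - 327227) = (340395 - 67572/271183)*(-283923/4 - 327227) = (92309269713/271183)*(-1592831/4) = -147033066386227503/1084732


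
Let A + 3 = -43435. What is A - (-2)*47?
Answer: -43344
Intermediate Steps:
A = -43438 (A = -3 - 43435 = -43438)
A - (-2)*47 = -43438 - (-2)*47 = -43438 - 1*(-94) = -43438 + 94 = -43344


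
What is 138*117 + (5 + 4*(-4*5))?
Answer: 16071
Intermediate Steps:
138*117 + (5 + 4*(-4*5)) = 16146 + (5 + 4*(-20)) = 16146 + (5 - 80) = 16146 - 75 = 16071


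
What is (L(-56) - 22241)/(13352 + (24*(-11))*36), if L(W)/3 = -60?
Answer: -22421/3848 ≈ -5.8267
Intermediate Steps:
L(W) = -180 (L(W) = 3*(-60) = -180)
(L(-56) - 22241)/(13352 + (24*(-11))*36) = (-180 - 22241)/(13352 + (24*(-11))*36) = -22421/(13352 - 264*36) = -22421/(13352 - 9504) = -22421/3848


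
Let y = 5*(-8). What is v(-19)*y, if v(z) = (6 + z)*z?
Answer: -9880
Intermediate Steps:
y = -40
v(z) = z*(6 + z)
v(-19)*y = -19*(6 - 19)*(-40) = -19*(-13)*(-40) = 247*(-40) = -9880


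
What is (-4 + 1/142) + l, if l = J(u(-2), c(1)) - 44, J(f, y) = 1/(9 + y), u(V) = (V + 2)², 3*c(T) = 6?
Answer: -74823/1562 ≈ -47.902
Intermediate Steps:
c(T) = 2 (c(T) = (⅓)*6 = 2)
u(V) = (2 + V)²
l = -483/11 (l = 1/(9 + 2) - 44 = 1/11 - 44 = -483/11 ≈ -43.909)
(-4 + 1/142) + l = (-4 + 1/142) - 483/11 = -567/142 - 483/11 = -74823/1562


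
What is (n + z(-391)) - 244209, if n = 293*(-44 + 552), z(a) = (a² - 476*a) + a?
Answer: 243241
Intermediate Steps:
z(a) = a² - 475*a
n = 148844 (n = 293*508 = 148844)
(n + z(-391)) - 244209 = (148844 - 391*(-475 - 391)) - 244209 = (148844 - 391*(-866)) - 244209 = (148844 + 338606) - 244209 = 487450 - 244209 = 243241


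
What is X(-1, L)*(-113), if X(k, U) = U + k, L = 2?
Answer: -113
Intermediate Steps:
X(-1, L)*(-113) = (2 - 1)*(-113) = 1*(-113) = -113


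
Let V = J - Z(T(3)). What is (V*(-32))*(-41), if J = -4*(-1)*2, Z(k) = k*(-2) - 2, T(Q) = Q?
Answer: 20992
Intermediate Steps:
Z(k) = -2 - 2*k (Z(k) = -2*k - 2 = -2 - 2*k)
J = 8 (J = 4*2 = 8)
V = 16 (V = 8 - (-2 - 2*3) = 8 - (-2 - 6) = 8 - 1*(-8) = 8 + 8 = 16)
(V*(-32))*(-41) = (16*(-32))*(-41) = -512*(-41) = 20992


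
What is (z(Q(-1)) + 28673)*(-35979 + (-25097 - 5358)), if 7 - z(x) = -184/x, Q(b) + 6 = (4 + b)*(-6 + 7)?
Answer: -5703757504/3 ≈ -1.9013e+9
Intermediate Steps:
Q(b) = -2 + b (Q(b) = -6 + (4 + b)*(-6 + 7) = -6 + (4 + b)*1 = -6 + (4 + b) = -2 + b)
z(x) = 7 + 184/x (z(x) = 7 - (-184)/x = 7 + 184/x)
(z(Q(-1)) + 28673)*(-35979 + (-25097 - 5358)) = ((7 + 184/(-2 - 1)) + 28673)*(-35979 + (-25097 - 5358)) = ((7 + 184/(-3)) + 28673)*(-35979 - 30455) = ((7 + 184*(-1/3)) + 28673)*(-66434) = ((7 - 184/3) + 28673)*(-66434) = (-163/3 + 28673)*(-66434) = (85856/3)*(-66434) = -5703757504/3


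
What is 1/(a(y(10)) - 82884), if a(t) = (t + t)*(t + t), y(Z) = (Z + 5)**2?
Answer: 1/119616 ≈ 8.3601e-6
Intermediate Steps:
y(Z) = (5 + Z)**2
a(t) = 4*t**2 (a(t) = (2*t)*(2*t) = 4*t**2)
1/(a(y(10)) - 82884) = 1/(4*((5 + 10)**2)**2 - 82884) = 1/(4*(15**2)**2 - 82884) = 1/(4*225**2 - 82884) = 1/(4*50625 - 82884) = 1/(202500 - 82884) = 1/119616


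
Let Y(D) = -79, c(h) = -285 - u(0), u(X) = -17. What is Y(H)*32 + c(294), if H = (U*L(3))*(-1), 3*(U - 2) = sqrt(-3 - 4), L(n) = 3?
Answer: -2796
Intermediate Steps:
U = 2 + I*sqrt(7)/3 (U = 2 + sqrt(-3 - 4)/3 = 2 + sqrt(-7)/3 = 2 + (I*sqrt(7))/3 = 2 + I*sqrt(7)/3 ≈ 2.0 + 0.88192*I)
c(h) = -268 (c(h) = -285 - 1*(-17) = -285 + 17 = -268)
H = -6 - I*sqrt(7) (H = ((2 + I*sqrt(7)/3)*3)*(-1) = (6 + I*sqrt(7))*(-1) = -6 - I*sqrt(7) ≈ -6.0 - 2.6458*I)
Y(H)*32 + c(294) = -79*32 - 268 = -2528 - 268 = -2796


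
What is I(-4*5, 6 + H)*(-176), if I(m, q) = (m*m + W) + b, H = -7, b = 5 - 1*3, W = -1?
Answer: -70576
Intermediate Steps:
b = 2 (b = 5 - 3 = 2)
I(m, q) = 1 + m**2 (I(m, q) = (m*m - 1) + 2 = (m**2 - 1) + 2 = (-1 + m**2) + 2 = 1 + m**2)
I(-4*5, 6 + H)*(-176) = (1 + (-4*5)**2)*(-176) = (1 + (-20)**2)*(-176) = (1 + 400)*(-176) = 401*(-176) = -70576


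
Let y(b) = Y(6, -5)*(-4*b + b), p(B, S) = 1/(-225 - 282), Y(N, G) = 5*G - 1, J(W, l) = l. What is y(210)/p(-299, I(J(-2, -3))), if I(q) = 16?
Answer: -8304660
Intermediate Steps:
Y(N, G) = -1 + 5*G
p(B, S) = -1/507 (p(B, S) = 1/(-507) = -1/507)
y(b) = 78*b (y(b) = (-1 + 5*(-5))*(-4*b + b) = (-1 - 25)*(-3*b) = -(-78)*b = 78*b)
y(210)/p(-299, I(J(-2, -3))) = (78*210)/(-1/507) = 16380*(-507) = -8304660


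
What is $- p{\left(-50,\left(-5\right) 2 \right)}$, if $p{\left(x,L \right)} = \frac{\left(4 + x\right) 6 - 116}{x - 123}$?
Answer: $- \frac{392}{173} \approx -2.2659$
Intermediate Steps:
$p{\left(x,L \right)} = \frac{-92 + 6 x}{-123 + x}$ ($p{\left(x,L \right)} = \frac{\left(24 + 6 x\right) - 116}{-123 + x} = \frac{-92 + 6 x}{-123 + x}$)
$- p{\left(-50,\left(-5\right) 2 \right)} = - \frac{2 \left(-46 + 3 \left(-50\right)\right)}{-123 - 50} = - \frac{2 \left(-46 - 150\right)}{-173} = - \frac{2 \left(-1\right) \left(-196\right)}{173} = \left(-1\right) \frac{392}{173} = - \frac{392}{173}$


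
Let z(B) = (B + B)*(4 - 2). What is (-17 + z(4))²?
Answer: 1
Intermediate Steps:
z(B) = 4*B (z(B) = (2*B)*2 = 4*B)
(-17 + z(4))² = (-17 + 4*4)² = (-17 + 16)² = (-1)² = 1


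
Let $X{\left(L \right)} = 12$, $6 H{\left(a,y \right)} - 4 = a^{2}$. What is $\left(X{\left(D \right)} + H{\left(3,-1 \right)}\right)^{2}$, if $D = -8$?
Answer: $\frac{7225}{36} \approx 200.69$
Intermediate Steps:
$H{\left(a,y \right)} = \frac{2}{3} + \frac{a^{2}}{6}$
$\left(X{\left(D \right)} + H{\left(3,-1 \right)}\right)^{2} = \left(12 + \left(\frac{2}{3} + \frac{3^{2}}{6}\right)\right)^{2} = \left(12 + \left(\frac{2}{3} + \frac{1}{6} \cdot 9\right)\right)^{2} = \left(12 + \left(\frac{2}{3} + \frac{3}{2}\right)\right)^{2} = \left(12 + \frac{13}{6}\right)^{2} = \left(\frac{85}{6}\right)^{2} = \frac{7225}{36}$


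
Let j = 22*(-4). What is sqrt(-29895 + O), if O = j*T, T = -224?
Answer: I*sqrt(10183) ≈ 100.91*I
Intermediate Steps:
j = -88
O = 19712 (O = -88*(-224) = 19712)
sqrt(-29895 + O) = sqrt(-29895 + 19712) = sqrt(-10183) = I*sqrt(10183)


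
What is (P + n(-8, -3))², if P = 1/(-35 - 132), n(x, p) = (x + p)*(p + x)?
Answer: 408282436/27889 ≈ 14640.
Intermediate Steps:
n(x, p) = (p + x)² (n(x, p) = (p + x)*(p + x) = (p + x)²)
P = -1/167 (P = 1/(-167) = -1/167 ≈ -0.0059880)
(P + n(-8, -3))² = (-1/167 + (-3 - 8)²)² = (-1/167 + (-11)²)² = (-1/167 + 121)² = (20206/167)² = 408282436/27889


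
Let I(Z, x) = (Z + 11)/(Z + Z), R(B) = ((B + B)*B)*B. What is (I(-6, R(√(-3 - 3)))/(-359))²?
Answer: 25/18558864 ≈ 1.3471e-6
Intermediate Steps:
R(B) = 2*B³ (R(B) = ((2*B)*B)*B = (2*B²)*B = 2*B³)
I(Z, x) = (11 + Z)/(2*Z) (I(Z, x) = (11 + Z)/((2*Z)) = (11 + Z)*(1/(2*Z)) = (11 + Z)/(2*Z))
(I(-6, R(√(-3 - 3)))/(-359))² = (((½)*(11 - 6)/(-6))/(-359))² = (((½)*(-⅙)*5)*(-1/359))² = (-5/12*(-1/359))² = (5/4308)² = 25/18558864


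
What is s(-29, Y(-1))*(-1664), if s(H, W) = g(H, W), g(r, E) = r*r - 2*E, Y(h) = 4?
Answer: -1386112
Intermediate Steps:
g(r, E) = r**2 - 2*E
s(H, W) = H**2 - 2*W
s(-29, Y(-1))*(-1664) = ((-29)**2 - 2*4)*(-1664) = (841 - 8)*(-1664) = 833*(-1664) = -1386112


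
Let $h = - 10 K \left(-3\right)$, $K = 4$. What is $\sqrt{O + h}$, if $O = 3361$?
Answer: $59$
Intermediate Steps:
$h = 120$ ($h = \left(-10\right) 4 \left(-3\right) = \left(-40\right) \left(-3\right) = 120$)
$\sqrt{O + h} = \sqrt{3361 + 120} = \sqrt{3481} = 59$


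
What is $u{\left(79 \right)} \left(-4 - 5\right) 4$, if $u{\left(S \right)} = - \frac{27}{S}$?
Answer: $\frac{972}{79} \approx 12.304$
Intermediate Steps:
$u{\left(79 \right)} \left(-4 - 5\right) 4 = - \frac{27}{79} \left(-4 - 5\right) 4 = \left(-27\right) \frac{1}{79} \left(\left(-9\right) 4\right) = \left(- \frac{27}{79}\right) \left(-36\right) = \frac{972}{79}$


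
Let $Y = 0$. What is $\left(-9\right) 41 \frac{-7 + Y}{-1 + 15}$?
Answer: $\frac{369}{2} \approx 184.5$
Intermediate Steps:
$\left(-9\right) 41 \frac{-7 + Y}{-1 + 15} = \left(-9\right) 41 \frac{-7 + 0}{-1 + 15} = - 369 \left(- \frac{7}{14}\right) = - 369 \left(\left(-7\right) \frac{1}{14}\right) = \left(-369\right) \left(- \frac{1}{2}\right) = \frac{369}{2}$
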